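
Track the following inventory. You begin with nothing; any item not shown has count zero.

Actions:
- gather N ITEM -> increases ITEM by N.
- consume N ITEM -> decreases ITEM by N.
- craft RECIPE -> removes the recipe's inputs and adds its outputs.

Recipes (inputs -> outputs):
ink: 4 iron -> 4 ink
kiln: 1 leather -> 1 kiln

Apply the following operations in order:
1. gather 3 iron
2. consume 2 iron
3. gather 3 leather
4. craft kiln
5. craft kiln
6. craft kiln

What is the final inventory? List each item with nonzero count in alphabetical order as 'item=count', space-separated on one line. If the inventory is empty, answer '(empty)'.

Answer: iron=1 kiln=3

Derivation:
After 1 (gather 3 iron): iron=3
After 2 (consume 2 iron): iron=1
After 3 (gather 3 leather): iron=1 leather=3
After 4 (craft kiln): iron=1 kiln=1 leather=2
After 5 (craft kiln): iron=1 kiln=2 leather=1
After 6 (craft kiln): iron=1 kiln=3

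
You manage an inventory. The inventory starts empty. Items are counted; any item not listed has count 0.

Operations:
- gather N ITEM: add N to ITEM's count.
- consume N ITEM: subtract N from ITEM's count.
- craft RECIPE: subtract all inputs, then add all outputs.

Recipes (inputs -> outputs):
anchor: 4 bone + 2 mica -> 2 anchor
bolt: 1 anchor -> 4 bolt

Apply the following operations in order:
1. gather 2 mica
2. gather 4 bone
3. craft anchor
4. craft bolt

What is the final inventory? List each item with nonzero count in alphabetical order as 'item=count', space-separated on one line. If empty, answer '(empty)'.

Answer: anchor=1 bolt=4

Derivation:
After 1 (gather 2 mica): mica=2
After 2 (gather 4 bone): bone=4 mica=2
After 3 (craft anchor): anchor=2
After 4 (craft bolt): anchor=1 bolt=4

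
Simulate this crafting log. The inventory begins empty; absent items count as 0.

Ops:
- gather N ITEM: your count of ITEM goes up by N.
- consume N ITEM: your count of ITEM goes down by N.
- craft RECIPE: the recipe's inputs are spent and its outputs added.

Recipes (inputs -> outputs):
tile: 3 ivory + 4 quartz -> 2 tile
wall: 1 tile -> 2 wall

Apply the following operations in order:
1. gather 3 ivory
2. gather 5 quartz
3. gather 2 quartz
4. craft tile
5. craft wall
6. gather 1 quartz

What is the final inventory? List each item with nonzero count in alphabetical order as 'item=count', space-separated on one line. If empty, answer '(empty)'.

After 1 (gather 3 ivory): ivory=3
After 2 (gather 5 quartz): ivory=3 quartz=5
After 3 (gather 2 quartz): ivory=3 quartz=7
After 4 (craft tile): quartz=3 tile=2
After 5 (craft wall): quartz=3 tile=1 wall=2
After 6 (gather 1 quartz): quartz=4 tile=1 wall=2

Answer: quartz=4 tile=1 wall=2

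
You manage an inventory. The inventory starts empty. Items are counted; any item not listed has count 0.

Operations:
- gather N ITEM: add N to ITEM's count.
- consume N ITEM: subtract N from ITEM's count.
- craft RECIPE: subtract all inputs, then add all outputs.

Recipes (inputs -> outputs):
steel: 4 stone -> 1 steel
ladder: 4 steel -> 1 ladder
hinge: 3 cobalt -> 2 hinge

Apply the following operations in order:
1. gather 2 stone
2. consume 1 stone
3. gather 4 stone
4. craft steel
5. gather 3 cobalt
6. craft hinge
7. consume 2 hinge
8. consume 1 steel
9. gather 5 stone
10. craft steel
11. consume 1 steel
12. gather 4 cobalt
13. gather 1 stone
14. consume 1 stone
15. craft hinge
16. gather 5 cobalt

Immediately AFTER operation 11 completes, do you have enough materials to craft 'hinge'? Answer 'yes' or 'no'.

After 1 (gather 2 stone): stone=2
After 2 (consume 1 stone): stone=1
After 3 (gather 4 stone): stone=5
After 4 (craft steel): steel=1 stone=1
After 5 (gather 3 cobalt): cobalt=3 steel=1 stone=1
After 6 (craft hinge): hinge=2 steel=1 stone=1
After 7 (consume 2 hinge): steel=1 stone=1
After 8 (consume 1 steel): stone=1
After 9 (gather 5 stone): stone=6
After 10 (craft steel): steel=1 stone=2
After 11 (consume 1 steel): stone=2

Answer: no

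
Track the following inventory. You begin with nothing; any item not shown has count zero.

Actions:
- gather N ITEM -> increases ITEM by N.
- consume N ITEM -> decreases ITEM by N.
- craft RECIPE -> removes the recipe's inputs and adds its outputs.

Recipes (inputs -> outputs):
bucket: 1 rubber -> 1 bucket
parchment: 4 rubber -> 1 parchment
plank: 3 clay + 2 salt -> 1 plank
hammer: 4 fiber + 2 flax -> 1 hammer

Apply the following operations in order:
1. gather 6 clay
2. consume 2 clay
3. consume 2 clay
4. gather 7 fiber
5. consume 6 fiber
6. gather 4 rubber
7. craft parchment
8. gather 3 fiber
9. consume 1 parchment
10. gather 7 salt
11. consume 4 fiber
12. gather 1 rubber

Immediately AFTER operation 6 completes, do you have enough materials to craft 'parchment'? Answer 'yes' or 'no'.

After 1 (gather 6 clay): clay=6
After 2 (consume 2 clay): clay=4
After 3 (consume 2 clay): clay=2
After 4 (gather 7 fiber): clay=2 fiber=7
After 5 (consume 6 fiber): clay=2 fiber=1
After 6 (gather 4 rubber): clay=2 fiber=1 rubber=4

Answer: yes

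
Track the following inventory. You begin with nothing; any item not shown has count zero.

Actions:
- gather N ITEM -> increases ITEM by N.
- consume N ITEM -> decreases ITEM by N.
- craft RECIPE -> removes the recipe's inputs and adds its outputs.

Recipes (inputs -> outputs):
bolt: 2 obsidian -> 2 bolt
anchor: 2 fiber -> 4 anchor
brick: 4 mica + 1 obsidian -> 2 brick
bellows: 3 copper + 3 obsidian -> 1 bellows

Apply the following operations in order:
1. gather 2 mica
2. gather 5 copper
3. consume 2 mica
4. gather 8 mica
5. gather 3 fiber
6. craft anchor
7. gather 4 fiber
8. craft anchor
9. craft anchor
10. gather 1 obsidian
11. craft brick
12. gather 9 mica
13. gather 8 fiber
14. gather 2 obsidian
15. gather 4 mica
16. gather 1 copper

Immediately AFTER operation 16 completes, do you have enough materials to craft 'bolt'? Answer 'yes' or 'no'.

After 1 (gather 2 mica): mica=2
After 2 (gather 5 copper): copper=5 mica=2
After 3 (consume 2 mica): copper=5
After 4 (gather 8 mica): copper=5 mica=8
After 5 (gather 3 fiber): copper=5 fiber=3 mica=8
After 6 (craft anchor): anchor=4 copper=5 fiber=1 mica=8
After 7 (gather 4 fiber): anchor=4 copper=5 fiber=5 mica=8
After 8 (craft anchor): anchor=8 copper=5 fiber=3 mica=8
After 9 (craft anchor): anchor=12 copper=5 fiber=1 mica=8
After 10 (gather 1 obsidian): anchor=12 copper=5 fiber=1 mica=8 obsidian=1
After 11 (craft brick): anchor=12 brick=2 copper=5 fiber=1 mica=4
After 12 (gather 9 mica): anchor=12 brick=2 copper=5 fiber=1 mica=13
After 13 (gather 8 fiber): anchor=12 brick=2 copper=5 fiber=9 mica=13
After 14 (gather 2 obsidian): anchor=12 brick=2 copper=5 fiber=9 mica=13 obsidian=2
After 15 (gather 4 mica): anchor=12 brick=2 copper=5 fiber=9 mica=17 obsidian=2
After 16 (gather 1 copper): anchor=12 brick=2 copper=6 fiber=9 mica=17 obsidian=2

Answer: yes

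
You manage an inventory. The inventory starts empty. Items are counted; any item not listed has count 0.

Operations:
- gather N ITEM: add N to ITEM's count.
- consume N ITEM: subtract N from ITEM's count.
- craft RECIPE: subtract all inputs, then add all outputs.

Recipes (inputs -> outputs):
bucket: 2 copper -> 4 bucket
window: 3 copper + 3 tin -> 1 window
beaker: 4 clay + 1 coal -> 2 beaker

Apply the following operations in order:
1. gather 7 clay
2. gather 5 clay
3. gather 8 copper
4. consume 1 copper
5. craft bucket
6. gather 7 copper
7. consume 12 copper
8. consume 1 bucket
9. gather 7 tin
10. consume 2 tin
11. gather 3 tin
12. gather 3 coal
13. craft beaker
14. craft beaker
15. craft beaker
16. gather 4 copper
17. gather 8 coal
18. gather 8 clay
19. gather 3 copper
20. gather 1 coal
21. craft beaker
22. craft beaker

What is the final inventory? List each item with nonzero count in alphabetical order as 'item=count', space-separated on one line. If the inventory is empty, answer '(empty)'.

After 1 (gather 7 clay): clay=7
After 2 (gather 5 clay): clay=12
After 3 (gather 8 copper): clay=12 copper=8
After 4 (consume 1 copper): clay=12 copper=7
After 5 (craft bucket): bucket=4 clay=12 copper=5
After 6 (gather 7 copper): bucket=4 clay=12 copper=12
After 7 (consume 12 copper): bucket=4 clay=12
After 8 (consume 1 bucket): bucket=3 clay=12
After 9 (gather 7 tin): bucket=3 clay=12 tin=7
After 10 (consume 2 tin): bucket=3 clay=12 tin=5
After 11 (gather 3 tin): bucket=3 clay=12 tin=8
After 12 (gather 3 coal): bucket=3 clay=12 coal=3 tin=8
After 13 (craft beaker): beaker=2 bucket=3 clay=8 coal=2 tin=8
After 14 (craft beaker): beaker=4 bucket=3 clay=4 coal=1 tin=8
After 15 (craft beaker): beaker=6 bucket=3 tin=8
After 16 (gather 4 copper): beaker=6 bucket=3 copper=4 tin=8
After 17 (gather 8 coal): beaker=6 bucket=3 coal=8 copper=4 tin=8
After 18 (gather 8 clay): beaker=6 bucket=3 clay=8 coal=8 copper=4 tin=8
After 19 (gather 3 copper): beaker=6 bucket=3 clay=8 coal=8 copper=7 tin=8
After 20 (gather 1 coal): beaker=6 bucket=3 clay=8 coal=9 copper=7 tin=8
After 21 (craft beaker): beaker=8 bucket=3 clay=4 coal=8 copper=7 tin=8
After 22 (craft beaker): beaker=10 bucket=3 coal=7 copper=7 tin=8

Answer: beaker=10 bucket=3 coal=7 copper=7 tin=8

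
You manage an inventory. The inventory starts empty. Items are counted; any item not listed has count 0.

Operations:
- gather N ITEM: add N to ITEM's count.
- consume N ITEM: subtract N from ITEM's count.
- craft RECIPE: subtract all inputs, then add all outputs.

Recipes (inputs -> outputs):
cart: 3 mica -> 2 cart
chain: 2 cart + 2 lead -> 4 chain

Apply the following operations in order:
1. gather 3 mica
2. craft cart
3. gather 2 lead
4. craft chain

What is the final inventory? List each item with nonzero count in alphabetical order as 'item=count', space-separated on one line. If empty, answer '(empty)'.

After 1 (gather 3 mica): mica=3
After 2 (craft cart): cart=2
After 3 (gather 2 lead): cart=2 lead=2
After 4 (craft chain): chain=4

Answer: chain=4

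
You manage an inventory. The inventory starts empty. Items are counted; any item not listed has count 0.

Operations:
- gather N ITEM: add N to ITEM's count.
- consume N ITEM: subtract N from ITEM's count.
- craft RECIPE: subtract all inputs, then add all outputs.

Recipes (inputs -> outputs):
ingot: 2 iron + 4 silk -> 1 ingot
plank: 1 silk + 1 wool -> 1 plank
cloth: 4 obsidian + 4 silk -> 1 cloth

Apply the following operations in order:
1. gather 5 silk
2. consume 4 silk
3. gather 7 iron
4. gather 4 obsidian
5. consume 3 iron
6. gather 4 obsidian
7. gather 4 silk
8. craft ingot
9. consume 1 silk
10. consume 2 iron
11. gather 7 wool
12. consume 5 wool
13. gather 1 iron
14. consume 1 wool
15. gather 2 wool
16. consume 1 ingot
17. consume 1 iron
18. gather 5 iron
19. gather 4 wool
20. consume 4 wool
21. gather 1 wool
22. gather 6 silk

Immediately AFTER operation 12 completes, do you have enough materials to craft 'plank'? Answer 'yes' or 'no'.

After 1 (gather 5 silk): silk=5
After 2 (consume 4 silk): silk=1
After 3 (gather 7 iron): iron=7 silk=1
After 4 (gather 4 obsidian): iron=7 obsidian=4 silk=1
After 5 (consume 3 iron): iron=4 obsidian=4 silk=1
After 6 (gather 4 obsidian): iron=4 obsidian=8 silk=1
After 7 (gather 4 silk): iron=4 obsidian=8 silk=5
After 8 (craft ingot): ingot=1 iron=2 obsidian=8 silk=1
After 9 (consume 1 silk): ingot=1 iron=2 obsidian=8
After 10 (consume 2 iron): ingot=1 obsidian=8
After 11 (gather 7 wool): ingot=1 obsidian=8 wool=7
After 12 (consume 5 wool): ingot=1 obsidian=8 wool=2

Answer: no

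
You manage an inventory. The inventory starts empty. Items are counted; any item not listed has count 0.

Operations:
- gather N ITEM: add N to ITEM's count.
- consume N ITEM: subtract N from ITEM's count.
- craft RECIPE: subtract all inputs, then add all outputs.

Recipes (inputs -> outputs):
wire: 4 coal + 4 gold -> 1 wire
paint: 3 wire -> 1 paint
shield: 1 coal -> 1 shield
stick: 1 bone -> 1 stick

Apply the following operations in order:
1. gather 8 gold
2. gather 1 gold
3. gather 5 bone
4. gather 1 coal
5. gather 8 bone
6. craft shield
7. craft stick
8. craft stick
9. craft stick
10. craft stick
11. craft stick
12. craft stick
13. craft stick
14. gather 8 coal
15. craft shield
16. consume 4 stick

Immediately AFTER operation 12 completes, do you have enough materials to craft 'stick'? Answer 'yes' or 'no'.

After 1 (gather 8 gold): gold=8
After 2 (gather 1 gold): gold=9
After 3 (gather 5 bone): bone=5 gold=9
After 4 (gather 1 coal): bone=5 coal=1 gold=9
After 5 (gather 8 bone): bone=13 coal=1 gold=9
After 6 (craft shield): bone=13 gold=9 shield=1
After 7 (craft stick): bone=12 gold=9 shield=1 stick=1
After 8 (craft stick): bone=11 gold=9 shield=1 stick=2
After 9 (craft stick): bone=10 gold=9 shield=1 stick=3
After 10 (craft stick): bone=9 gold=9 shield=1 stick=4
After 11 (craft stick): bone=8 gold=9 shield=1 stick=5
After 12 (craft stick): bone=7 gold=9 shield=1 stick=6

Answer: yes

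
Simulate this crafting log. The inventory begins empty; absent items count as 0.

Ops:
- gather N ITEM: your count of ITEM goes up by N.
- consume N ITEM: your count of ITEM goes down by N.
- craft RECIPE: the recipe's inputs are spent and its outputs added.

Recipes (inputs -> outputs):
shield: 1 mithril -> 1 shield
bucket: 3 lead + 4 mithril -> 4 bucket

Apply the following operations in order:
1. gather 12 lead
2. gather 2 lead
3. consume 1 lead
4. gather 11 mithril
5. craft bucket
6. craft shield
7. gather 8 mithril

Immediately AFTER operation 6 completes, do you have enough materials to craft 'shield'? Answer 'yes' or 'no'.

Answer: yes

Derivation:
After 1 (gather 12 lead): lead=12
After 2 (gather 2 lead): lead=14
After 3 (consume 1 lead): lead=13
After 4 (gather 11 mithril): lead=13 mithril=11
After 5 (craft bucket): bucket=4 lead=10 mithril=7
After 6 (craft shield): bucket=4 lead=10 mithril=6 shield=1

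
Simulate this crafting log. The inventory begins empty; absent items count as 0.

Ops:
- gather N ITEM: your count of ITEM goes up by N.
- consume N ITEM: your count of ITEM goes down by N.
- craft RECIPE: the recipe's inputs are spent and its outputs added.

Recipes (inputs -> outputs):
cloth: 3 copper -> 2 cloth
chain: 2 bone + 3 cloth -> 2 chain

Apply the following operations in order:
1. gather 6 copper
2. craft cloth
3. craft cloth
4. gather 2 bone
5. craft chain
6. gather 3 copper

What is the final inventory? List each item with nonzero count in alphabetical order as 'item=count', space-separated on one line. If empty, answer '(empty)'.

Answer: chain=2 cloth=1 copper=3

Derivation:
After 1 (gather 6 copper): copper=6
After 2 (craft cloth): cloth=2 copper=3
After 3 (craft cloth): cloth=4
After 4 (gather 2 bone): bone=2 cloth=4
After 5 (craft chain): chain=2 cloth=1
After 6 (gather 3 copper): chain=2 cloth=1 copper=3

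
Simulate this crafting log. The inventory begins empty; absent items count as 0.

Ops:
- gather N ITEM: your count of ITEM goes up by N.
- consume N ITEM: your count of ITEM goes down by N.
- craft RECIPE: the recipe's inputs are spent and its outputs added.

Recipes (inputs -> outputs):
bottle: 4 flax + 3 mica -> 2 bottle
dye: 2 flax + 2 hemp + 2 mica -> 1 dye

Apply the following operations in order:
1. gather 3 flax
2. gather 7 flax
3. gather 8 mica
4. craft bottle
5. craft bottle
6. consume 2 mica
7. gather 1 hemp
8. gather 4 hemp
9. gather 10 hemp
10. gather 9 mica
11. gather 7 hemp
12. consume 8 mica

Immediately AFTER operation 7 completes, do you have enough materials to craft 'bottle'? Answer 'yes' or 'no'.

Answer: no

Derivation:
After 1 (gather 3 flax): flax=3
After 2 (gather 7 flax): flax=10
After 3 (gather 8 mica): flax=10 mica=8
After 4 (craft bottle): bottle=2 flax=6 mica=5
After 5 (craft bottle): bottle=4 flax=2 mica=2
After 6 (consume 2 mica): bottle=4 flax=2
After 7 (gather 1 hemp): bottle=4 flax=2 hemp=1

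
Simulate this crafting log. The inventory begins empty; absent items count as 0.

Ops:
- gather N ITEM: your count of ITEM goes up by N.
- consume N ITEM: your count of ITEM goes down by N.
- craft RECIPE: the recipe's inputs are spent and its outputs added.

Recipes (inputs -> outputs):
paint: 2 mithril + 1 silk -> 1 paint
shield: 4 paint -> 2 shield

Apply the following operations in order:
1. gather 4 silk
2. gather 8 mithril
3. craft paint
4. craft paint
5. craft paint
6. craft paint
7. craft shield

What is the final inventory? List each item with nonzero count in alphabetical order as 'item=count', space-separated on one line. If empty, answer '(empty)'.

After 1 (gather 4 silk): silk=4
After 2 (gather 8 mithril): mithril=8 silk=4
After 3 (craft paint): mithril=6 paint=1 silk=3
After 4 (craft paint): mithril=4 paint=2 silk=2
After 5 (craft paint): mithril=2 paint=3 silk=1
After 6 (craft paint): paint=4
After 7 (craft shield): shield=2

Answer: shield=2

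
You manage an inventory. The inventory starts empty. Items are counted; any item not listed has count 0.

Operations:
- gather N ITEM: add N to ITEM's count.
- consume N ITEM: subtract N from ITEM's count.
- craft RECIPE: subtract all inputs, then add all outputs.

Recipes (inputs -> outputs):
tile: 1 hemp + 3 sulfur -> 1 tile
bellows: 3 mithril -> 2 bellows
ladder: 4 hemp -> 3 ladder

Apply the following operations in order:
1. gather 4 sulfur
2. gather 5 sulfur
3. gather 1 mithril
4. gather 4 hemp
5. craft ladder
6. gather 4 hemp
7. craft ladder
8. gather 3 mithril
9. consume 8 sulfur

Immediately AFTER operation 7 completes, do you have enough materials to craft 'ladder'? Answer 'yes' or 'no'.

Answer: no

Derivation:
After 1 (gather 4 sulfur): sulfur=4
After 2 (gather 5 sulfur): sulfur=9
After 3 (gather 1 mithril): mithril=1 sulfur=9
After 4 (gather 4 hemp): hemp=4 mithril=1 sulfur=9
After 5 (craft ladder): ladder=3 mithril=1 sulfur=9
After 6 (gather 4 hemp): hemp=4 ladder=3 mithril=1 sulfur=9
After 7 (craft ladder): ladder=6 mithril=1 sulfur=9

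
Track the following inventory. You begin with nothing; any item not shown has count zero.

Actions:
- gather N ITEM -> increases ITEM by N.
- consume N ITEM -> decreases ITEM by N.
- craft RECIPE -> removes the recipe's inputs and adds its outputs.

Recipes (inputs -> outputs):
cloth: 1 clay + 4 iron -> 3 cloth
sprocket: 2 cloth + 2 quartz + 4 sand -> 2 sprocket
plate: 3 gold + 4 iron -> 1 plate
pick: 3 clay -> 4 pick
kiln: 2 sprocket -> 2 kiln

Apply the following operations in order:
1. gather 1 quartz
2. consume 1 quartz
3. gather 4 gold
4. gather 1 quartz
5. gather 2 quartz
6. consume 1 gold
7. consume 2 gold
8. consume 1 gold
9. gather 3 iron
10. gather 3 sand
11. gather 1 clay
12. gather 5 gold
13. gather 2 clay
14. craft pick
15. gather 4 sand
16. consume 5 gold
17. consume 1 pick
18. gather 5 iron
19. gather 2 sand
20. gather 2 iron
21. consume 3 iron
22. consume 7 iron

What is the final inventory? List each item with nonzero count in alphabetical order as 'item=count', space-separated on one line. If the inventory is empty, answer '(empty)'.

After 1 (gather 1 quartz): quartz=1
After 2 (consume 1 quartz): (empty)
After 3 (gather 4 gold): gold=4
After 4 (gather 1 quartz): gold=4 quartz=1
After 5 (gather 2 quartz): gold=4 quartz=3
After 6 (consume 1 gold): gold=3 quartz=3
After 7 (consume 2 gold): gold=1 quartz=3
After 8 (consume 1 gold): quartz=3
After 9 (gather 3 iron): iron=3 quartz=3
After 10 (gather 3 sand): iron=3 quartz=3 sand=3
After 11 (gather 1 clay): clay=1 iron=3 quartz=3 sand=3
After 12 (gather 5 gold): clay=1 gold=5 iron=3 quartz=3 sand=3
After 13 (gather 2 clay): clay=3 gold=5 iron=3 quartz=3 sand=3
After 14 (craft pick): gold=5 iron=3 pick=4 quartz=3 sand=3
After 15 (gather 4 sand): gold=5 iron=3 pick=4 quartz=3 sand=7
After 16 (consume 5 gold): iron=3 pick=4 quartz=3 sand=7
After 17 (consume 1 pick): iron=3 pick=3 quartz=3 sand=7
After 18 (gather 5 iron): iron=8 pick=3 quartz=3 sand=7
After 19 (gather 2 sand): iron=8 pick=3 quartz=3 sand=9
After 20 (gather 2 iron): iron=10 pick=3 quartz=3 sand=9
After 21 (consume 3 iron): iron=7 pick=3 quartz=3 sand=9
After 22 (consume 7 iron): pick=3 quartz=3 sand=9

Answer: pick=3 quartz=3 sand=9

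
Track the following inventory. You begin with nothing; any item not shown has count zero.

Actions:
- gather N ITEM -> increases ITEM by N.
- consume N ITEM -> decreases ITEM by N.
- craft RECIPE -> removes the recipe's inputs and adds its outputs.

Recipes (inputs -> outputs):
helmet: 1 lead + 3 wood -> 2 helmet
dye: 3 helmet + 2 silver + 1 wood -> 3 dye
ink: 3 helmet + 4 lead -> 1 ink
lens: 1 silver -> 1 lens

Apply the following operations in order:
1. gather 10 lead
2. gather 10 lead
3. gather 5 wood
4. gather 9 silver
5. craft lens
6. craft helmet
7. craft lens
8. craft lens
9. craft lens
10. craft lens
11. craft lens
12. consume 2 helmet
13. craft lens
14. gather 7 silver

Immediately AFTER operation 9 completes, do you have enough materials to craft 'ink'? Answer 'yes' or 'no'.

After 1 (gather 10 lead): lead=10
After 2 (gather 10 lead): lead=20
After 3 (gather 5 wood): lead=20 wood=5
After 4 (gather 9 silver): lead=20 silver=9 wood=5
After 5 (craft lens): lead=20 lens=1 silver=8 wood=5
After 6 (craft helmet): helmet=2 lead=19 lens=1 silver=8 wood=2
After 7 (craft lens): helmet=2 lead=19 lens=2 silver=7 wood=2
After 8 (craft lens): helmet=2 lead=19 lens=3 silver=6 wood=2
After 9 (craft lens): helmet=2 lead=19 lens=4 silver=5 wood=2

Answer: no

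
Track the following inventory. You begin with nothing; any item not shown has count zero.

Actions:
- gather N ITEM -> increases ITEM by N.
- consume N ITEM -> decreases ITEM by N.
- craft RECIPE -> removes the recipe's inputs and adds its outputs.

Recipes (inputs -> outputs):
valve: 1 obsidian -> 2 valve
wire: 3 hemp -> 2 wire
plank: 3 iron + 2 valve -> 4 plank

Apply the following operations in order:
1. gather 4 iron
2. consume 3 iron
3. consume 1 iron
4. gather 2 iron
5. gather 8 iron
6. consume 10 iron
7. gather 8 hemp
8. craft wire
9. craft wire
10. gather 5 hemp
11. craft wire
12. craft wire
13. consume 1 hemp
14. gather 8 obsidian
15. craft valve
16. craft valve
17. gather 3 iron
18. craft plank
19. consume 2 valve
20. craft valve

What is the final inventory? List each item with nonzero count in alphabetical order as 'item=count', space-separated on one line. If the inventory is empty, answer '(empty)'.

After 1 (gather 4 iron): iron=4
After 2 (consume 3 iron): iron=1
After 3 (consume 1 iron): (empty)
After 4 (gather 2 iron): iron=2
After 5 (gather 8 iron): iron=10
After 6 (consume 10 iron): (empty)
After 7 (gather 8 hemp): hemp=8
After 8 (craft wire): hemp=5 wire=2
After 9 (craft wire): hemp=2 wire=4
After 10 (gather 5 hemp): hemp=7 wire=4
After 11 (craft wire): hemp=4 wire=6
After 12 (craft wire): hemp=1 wire=8
After 13 (consume 1 hemp): wire=8
After 14 (gather 8 obsidian): obsidian=8 wire=8
After 15 (craft valve): obsidian=7 valve=2 wire=8
After 16 (craft valve): obsidian=6 valve=4 wire=8
After 17 (gather 3 iron): iron=3 obsidian=6 valve=4 wire=8
After 18 (craft plank): obsidian=6 plank=4 valve=2 wire=8
After 19 (consume 2 valve): obsidian=6 plank=4 wire=8
After 20 (craft valve): obsidian=5 plank=4 valve=2 wire=8

Answer: obsidian=5 plank=4 valve=2 wire=8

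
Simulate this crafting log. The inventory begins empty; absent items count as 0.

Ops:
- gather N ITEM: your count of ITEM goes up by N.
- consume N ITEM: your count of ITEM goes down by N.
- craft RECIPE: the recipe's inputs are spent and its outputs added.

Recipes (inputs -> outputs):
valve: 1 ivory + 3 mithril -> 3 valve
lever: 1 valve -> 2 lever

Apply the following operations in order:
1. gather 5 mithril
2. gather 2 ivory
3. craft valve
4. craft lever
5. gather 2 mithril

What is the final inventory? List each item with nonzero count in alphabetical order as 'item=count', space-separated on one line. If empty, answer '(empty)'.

Answer: ivory=1 lever=2 mithril=4 valve=2

Derivation:
After 1 (gather 5 mithril): mithril=5
After 2 (gather 2 ivory): ivory=2 mithril=5
After 3 (craft valve): ivory=1 mithril=2 valve=3
After 4 (craft lever): ivory=1 lever=2 mithril=2 valve=2
After 5 (gather 2 mithril): ivory=1 lever=2 mithril=4 valve=2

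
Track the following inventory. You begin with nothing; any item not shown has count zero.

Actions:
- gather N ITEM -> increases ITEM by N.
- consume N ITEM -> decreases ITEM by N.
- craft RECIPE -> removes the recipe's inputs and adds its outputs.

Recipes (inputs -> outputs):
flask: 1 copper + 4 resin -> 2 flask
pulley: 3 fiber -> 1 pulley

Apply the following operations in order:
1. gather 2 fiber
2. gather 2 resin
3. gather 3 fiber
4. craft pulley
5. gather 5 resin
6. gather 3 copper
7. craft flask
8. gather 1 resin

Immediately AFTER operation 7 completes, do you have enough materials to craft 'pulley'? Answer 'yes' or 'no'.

After 1 (gather 2 fiber): fiber=2
After 2 (gather 2 resin): fiber=2 resin=2
After 3 (gather 3 fiber): fiber=5 resin=2
After 4 (craft pulley): fiber=2 pulley=1 resin=2
After 5 (gather 5 resin): fiber=2 pulley=1 resin=7
After 6 (gather 3 copper): copper=3 fiber=2 pulley=1 resin=7
After 7 (craft flask): copper=2 fiber=2 flask=2 pulley=1 resin=3

Answer: no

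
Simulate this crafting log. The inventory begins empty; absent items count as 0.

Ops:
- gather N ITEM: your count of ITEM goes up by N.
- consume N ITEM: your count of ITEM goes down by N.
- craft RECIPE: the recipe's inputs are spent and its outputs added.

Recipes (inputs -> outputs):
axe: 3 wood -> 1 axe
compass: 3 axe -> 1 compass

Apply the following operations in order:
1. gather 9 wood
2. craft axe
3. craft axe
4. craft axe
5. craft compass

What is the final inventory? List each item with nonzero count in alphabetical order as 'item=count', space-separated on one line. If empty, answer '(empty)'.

After 1 (gather 9 wood): wood=9
After 2 (craft axe): axe=1 wood=6
After 3 (craft axe): axe=2 wood=3
After 4 (craft axe): axe=3
After 5 (craft compass): compass=1

Answer: compass=1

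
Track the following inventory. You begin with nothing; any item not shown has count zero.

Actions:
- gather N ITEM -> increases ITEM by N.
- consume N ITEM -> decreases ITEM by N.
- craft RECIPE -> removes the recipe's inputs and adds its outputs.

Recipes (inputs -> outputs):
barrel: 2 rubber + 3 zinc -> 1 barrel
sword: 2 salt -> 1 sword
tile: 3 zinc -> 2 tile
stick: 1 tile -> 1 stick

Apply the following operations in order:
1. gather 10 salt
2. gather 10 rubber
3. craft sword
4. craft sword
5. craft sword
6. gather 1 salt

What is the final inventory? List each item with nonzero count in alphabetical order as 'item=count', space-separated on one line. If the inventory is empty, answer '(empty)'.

After 1 (gather 10 salt): salt=10
After 2 (gather 10 rubber): rubber=10 salt=10
After 3 (craft sword): rubber=10 salt=8 sword=1
After 4 (craft sword): rubber=10 salt=6 sword=2
After 5 (craft sword): rubber=10 salt=4 sword=3
After 6 (gather 1 salt): rubber=10 salt=5 sword=3

Answer: rubber=10 salt=5 sword=3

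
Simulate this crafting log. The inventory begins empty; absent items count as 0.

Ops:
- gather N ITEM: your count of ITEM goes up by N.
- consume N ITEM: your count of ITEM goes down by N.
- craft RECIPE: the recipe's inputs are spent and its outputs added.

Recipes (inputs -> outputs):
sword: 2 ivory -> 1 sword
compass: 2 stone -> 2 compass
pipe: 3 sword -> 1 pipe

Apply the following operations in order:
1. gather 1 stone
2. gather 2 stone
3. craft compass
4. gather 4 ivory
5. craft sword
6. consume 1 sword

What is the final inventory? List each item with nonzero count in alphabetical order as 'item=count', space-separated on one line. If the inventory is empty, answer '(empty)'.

Answer: compass=2 ivory=2 stone=1

Derivation:
After 1 (gather 1 stone): stone=1
After 2 (gather 2 stone): stone=3
After 3 (craft compass): compass=2 stone=1
After 4 (gather 4 ivory): compass=2 ivory=4 stone=1
After 5 (craft sword): compass=2 ivory=2 stone=1 sword=1
After 6 (consume 1 sword): compass=2 ivory=2 stone=1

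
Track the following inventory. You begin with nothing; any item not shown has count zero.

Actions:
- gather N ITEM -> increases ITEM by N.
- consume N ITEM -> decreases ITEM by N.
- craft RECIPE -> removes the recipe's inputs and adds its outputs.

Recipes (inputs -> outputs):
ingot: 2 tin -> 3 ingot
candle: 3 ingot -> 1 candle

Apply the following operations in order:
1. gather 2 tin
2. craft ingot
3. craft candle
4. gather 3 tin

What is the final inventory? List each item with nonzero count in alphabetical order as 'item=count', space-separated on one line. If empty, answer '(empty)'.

After 1 (gather 2 tin): tin=2
After 2 (craft ingot): ingot=3
After 3 (craft candle): candle=1
After 4 (gather 3 tin): candle=1 tin=3

Answer: candle=1 tin=3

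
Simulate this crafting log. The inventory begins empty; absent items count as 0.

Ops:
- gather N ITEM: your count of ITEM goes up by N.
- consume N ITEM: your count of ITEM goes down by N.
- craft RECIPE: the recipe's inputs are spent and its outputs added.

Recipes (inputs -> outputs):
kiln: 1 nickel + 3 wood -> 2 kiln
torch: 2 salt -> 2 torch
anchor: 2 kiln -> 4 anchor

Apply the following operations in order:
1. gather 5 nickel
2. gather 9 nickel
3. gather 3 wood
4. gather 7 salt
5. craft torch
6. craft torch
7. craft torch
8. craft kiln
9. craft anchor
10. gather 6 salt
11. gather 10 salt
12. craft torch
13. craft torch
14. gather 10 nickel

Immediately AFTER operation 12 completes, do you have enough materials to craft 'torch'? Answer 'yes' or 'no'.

After 1 (gather 5 nickel): nickel=5
After 2 (gather 9 nickel): nickel=14
After 3 (gather 3 wood): nickel=14 wood=3
After 4 (gather 7 salt): nickel=14 salt=7 wood=3
After 5 (craft torch): nickel=14 salt=5 torch=2 wood=3
After 6 (craft torch): nickel=14 salt=3 torch=4 wood=3
After 7 (craft torch): nickel=14 salt=1 torch=6 wood=3
After 8 (craft kiln): kiln=2 nickel=13 salt=1 torch=6
After 9 (craft anchor): anchor=4 nickel=13 salt=1 torch=6
After 10 (gather 6 salt): anchor=4 nickel=13 salt=7 torch=6
After 11 (gather 10 salt): anchor=4 nickel=13 salt=17 torch=6
After 12 (craft torch): anchor=4 nickel=13 salt=15 torch=8

Answer: yes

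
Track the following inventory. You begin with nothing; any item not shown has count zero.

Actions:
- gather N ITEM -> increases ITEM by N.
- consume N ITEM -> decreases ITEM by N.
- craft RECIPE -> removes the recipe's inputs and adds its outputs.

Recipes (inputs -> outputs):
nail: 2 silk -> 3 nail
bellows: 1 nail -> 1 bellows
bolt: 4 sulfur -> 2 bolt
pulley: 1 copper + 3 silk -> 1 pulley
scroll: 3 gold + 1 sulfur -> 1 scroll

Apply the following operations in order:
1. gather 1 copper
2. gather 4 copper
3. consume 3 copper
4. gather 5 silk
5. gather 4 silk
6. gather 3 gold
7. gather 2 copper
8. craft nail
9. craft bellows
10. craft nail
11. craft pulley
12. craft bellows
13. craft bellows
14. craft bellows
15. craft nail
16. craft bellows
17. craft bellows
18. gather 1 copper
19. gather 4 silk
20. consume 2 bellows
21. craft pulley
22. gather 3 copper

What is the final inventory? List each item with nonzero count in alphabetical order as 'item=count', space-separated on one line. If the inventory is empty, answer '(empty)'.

After 1 (gather 1 copper): copper=1
After 2 (gather 4 copper): copper=5
After 3 (consume 3 copper): copper=2
After 4 (gather 5 silk): copper=2 silk=5
After 5 (gather 4 silk): copper=2 silk=9
After 6 (gather 3 gold): copper=2 gold=3 silk=9
After 7 (gather 2 copper): copper=4 gold=3 silk=9
After 8 (craft nail): copper=4 gold=3 nail=3 silk=7
After 9 (craft bellows): bellows=1 copper=4 gold=3 nail=2 silk=7
After 10 (craft nail): bellows=1 copper=4 gold=3 nail=5 silk=5
After 11 (craft pulley): bellows=1 copper=3 gold=3 nail=5 pulley=1 silk=2
After 12 (craft bellows): bellows=2 copper=3 gold=3 nail=4 pulley=1 silk=2
After 13 (craft bellows): bellows=3 copper=3 gold=3 nail=3 pulley=1 silk=2
After 14 (craft bellows): bellows=4 copper=3 gold=3 nail=2 pulley=1 silk=2
After 15 (craft nail): bellows=4 copper=3 gold=3 nail=5 pulley=1
After 16 (craft bellows): bellows=5 copper=3 gold=3 nail=4 pulley=1
After 17 (craft bellows): bellows=6 copper=3 gold=3 nail=3 pulley=1
After 18 (gather 1 copper): bellows=6 copper=4 gold=3 nail=3 pulley=1
After 19 (gather 4 silk): bellows=6 copper=4 gold=3 nail=3 pulley=1 silk=4
After 20 (consume 2 bellows): bellows=4 copper=4 gold=3 nail=3 pulley=1 silk=4
After 21 (craft pulley): bellows=4 copper=3 gold=3 nail=3 pulley=2 silk=1
After 22 (gather 3 copper): bellows=4 copper=6 gold=3 nail=3 pulley=2 silk=1

Answer: bellows=4 copper=6 gold=3 nail=3 pulley=2 silk=1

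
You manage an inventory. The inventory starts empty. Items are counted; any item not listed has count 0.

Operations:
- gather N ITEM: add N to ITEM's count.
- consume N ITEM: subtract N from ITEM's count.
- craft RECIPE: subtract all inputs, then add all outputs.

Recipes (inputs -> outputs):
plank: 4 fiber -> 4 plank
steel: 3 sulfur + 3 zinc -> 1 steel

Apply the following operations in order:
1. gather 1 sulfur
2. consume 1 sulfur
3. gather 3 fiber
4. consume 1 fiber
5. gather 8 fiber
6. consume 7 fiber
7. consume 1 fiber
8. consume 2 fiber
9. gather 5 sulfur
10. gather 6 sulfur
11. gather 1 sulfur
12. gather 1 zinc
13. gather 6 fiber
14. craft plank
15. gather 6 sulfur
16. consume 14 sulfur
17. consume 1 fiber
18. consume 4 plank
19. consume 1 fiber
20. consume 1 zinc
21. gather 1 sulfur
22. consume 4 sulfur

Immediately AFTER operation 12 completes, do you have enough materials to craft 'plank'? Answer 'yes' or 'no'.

After 1 (gather 1 sulfur): sulfur=1
After 2 (consume 1 sulfur): (empty)
After 3 (gather 3 fiber): fiber=3
After 4 (consume 1 fiber): fiber=2
After 5 (gather 8 fiber): fiber=10
After 6 (consume 7 fiber): fiber=3
After 7 (consume 1 fiber): fiber=2
After 8 (consume 2 fiber): (empty)
After 9 (gather 5 sulfur): sulfur=5
After 10 (gather 6 sulfur): sulfur=11
After 11 (gather 1 sulfur): sulfur=12
After 12 (gather 1 zinc): sulfur=12 zinc=1

Answer: no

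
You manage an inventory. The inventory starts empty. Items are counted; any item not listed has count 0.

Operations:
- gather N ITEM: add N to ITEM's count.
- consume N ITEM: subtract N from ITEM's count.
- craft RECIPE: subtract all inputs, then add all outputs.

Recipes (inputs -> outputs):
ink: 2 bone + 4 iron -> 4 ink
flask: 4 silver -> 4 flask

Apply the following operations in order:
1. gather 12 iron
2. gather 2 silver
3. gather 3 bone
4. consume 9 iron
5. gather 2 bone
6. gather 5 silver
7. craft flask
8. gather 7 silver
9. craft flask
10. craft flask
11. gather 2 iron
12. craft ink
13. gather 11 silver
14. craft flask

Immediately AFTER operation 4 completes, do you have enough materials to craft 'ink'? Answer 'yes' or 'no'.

Answer: no

Derivation:
After 1 (gather 12 iron): iron=12
After 2 (gather 2 silver): iron=12 silver=2
After 3 (gather 3 bone): bone=3 iron=12 silver=2
After 4 (consume 9 iron): bone=3 iron=3 silver=2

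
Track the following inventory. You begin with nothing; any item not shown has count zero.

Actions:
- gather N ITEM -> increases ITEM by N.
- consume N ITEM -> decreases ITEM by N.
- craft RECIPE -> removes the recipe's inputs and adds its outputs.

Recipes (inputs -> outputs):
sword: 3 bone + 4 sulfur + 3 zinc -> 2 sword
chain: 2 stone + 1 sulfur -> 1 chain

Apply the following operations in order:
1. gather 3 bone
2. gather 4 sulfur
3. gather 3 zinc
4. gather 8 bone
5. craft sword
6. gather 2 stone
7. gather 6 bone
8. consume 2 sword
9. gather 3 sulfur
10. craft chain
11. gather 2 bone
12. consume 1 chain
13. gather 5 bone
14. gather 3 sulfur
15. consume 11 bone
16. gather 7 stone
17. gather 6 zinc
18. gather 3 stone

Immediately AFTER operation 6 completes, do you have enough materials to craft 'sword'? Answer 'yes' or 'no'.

Answer: no

Derivation:
After 1 (gather 3 bone): bone=3
After 2 (gather 4 sulfur): bone=3 sulfur=4
After 3 (gather 3 zinc): bone=3 sulfur=4 zinc=3
After 4 (gather 8 bone): bone=11 sulfur=4 zinc=3
After 5 (craft sword): bone=8 sword=2
After 6 (gather 2 stone): bone=8 stone=2 sword=2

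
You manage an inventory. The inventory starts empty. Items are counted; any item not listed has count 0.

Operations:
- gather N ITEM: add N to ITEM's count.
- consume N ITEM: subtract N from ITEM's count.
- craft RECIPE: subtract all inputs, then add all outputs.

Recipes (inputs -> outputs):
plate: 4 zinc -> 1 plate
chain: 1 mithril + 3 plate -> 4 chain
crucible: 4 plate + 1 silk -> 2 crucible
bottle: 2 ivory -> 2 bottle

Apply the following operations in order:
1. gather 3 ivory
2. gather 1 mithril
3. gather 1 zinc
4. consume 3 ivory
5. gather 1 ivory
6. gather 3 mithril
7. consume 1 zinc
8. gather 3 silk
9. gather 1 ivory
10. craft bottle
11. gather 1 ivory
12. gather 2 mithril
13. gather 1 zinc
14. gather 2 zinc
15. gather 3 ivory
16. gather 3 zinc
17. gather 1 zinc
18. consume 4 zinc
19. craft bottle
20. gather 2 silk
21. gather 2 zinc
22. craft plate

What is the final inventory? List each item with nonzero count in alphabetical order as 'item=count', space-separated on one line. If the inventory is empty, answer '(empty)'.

After 1 (gather 3 ivory): ivory=3
After 2 (gather 1 mithril): ivory=3 mithril=1
After 3 (gather 1 zinc): ivory=3 mithril=1 zinc=1
After 4 (consume 3 ivory): mithril=1 zinc=1
After 5 (gather 1 ivory): ivory=1 mithril=1 zinc=1
After 6 (gather 3 mithril): ivory=1 mithril=4 zinc=1
After 7 (consume 1 zinc): ivory=1 mithril=4
After 8 (gather 3 silk): ivory=1 mithril=4 silk=3
After 9 (gather 1 ivory): ivory=2 mithril=4 silk=3
After 10 (craft bottle): bottle=2 mithril=4 silk=3
After 11 (gather 1 ivory): bottle=2 ivory=1 mithril=4 silk=3
After 12 (gather 2 mithril): bottle=2 ivory=1 mithril=6 silk=3
After 13 (gather 1 zinc): bottle=2 ivory=1 mithril=6 silk=3 zinc=1
After 14 (gather 2 zinc): bottle=2 ivory=1 mithril=6 silk=3 zinc=3
After 15 (gather 3 ivory): bottle=2 ivory=4 mithril=6 silk=3 zinc=3
After 16 (gather 3 zinc): bottle=2 ivory=4 mithril=6 silk=3 zinc=6
After 17 (gather 1 zinc): bottle=2 ivory=4 mithril=6 silk=3 zinc=7
After 18 (consume 4 zinc): bottle=2 ivory=4 mithril=6 silk=3 zinc=3
After 19 (craft bottle): bottle=4 ivory=2 mithril=6 silk=3 zinc=3
After 20 (gather 2 silk): bottle=4 ivory=2 mithril=6 silk=5 zinc=3
After 21 (gather 2 zinc): bottle=4 ivory=2 mithril=6 silk=5 zinc=5
After 22 (craft plate): bottle=4 ivory=2 mithril=6 plate=1 silk=5 zinc=1

Answer: bottle=4 ivory=2 mithril=6 plate=1 silk=5 zinc=1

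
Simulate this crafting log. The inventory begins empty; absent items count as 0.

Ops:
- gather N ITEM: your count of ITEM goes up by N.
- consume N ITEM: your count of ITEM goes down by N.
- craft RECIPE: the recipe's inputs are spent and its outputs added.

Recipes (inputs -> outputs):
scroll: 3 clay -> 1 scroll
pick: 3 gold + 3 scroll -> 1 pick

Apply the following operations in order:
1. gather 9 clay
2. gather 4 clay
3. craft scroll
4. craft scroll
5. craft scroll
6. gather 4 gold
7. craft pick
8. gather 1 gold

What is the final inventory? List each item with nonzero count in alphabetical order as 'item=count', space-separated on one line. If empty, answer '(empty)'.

Answer: clay=4 gold=2 pick=1

Derivation:
After 1 (gather 9 clay): clay=9
After 2 (gather 4 clay): clay=13
After 3 (craft scroll): clay=10 scroll=1
After 4 (craft scroll): clay=7 scroll=2
After 5 (craft scroll): clay=4 scroll=3
After 6 (gather 4 gold): clay=4 gold=4 scroll=3
After 7 (craft pick): clay=4 gold=1 pick=1
After 8 (gather 1 gold): clay=4 gold=2 pick=1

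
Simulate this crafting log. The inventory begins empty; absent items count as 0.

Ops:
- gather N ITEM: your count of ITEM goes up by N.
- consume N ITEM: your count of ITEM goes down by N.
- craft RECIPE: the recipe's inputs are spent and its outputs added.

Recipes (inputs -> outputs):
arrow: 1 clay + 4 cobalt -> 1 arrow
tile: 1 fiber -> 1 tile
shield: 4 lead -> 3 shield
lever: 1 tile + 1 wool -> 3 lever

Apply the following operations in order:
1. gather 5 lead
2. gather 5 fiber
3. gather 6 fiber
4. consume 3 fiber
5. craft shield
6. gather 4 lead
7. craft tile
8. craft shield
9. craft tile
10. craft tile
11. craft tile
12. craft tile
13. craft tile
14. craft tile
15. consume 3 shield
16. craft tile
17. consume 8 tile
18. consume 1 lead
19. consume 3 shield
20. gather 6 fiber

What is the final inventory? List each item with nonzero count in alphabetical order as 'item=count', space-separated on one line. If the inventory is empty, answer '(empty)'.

Answer: fiber=6

Derivation:
After 1 (gather 5 lead): lead=5
After 2 (gather 5 fiber): fiber=5 lead=5
After 3 (gather 6 fiber): fiber=11 lead=5
After 4 (consume 3 fiber): fiber=8 lead=5
After 5 (craft shield): fiber=8 lead=1 shield=3
After 6 (gather 4 lead): fiber=8 lead=5 shield=3
After 7 (craft tile): fiber=7 lead=5 shield=3 tile=1
After 8 (craft shield): fiber=7 lead=1 shield=6 tile=1
After 9 (craft tile): fiber=6 lead=1 shield=6 tile=2
After 10 (craft tile): fiber=5 lead=1 shield=6 tile=3
After 11 (craft tile): fiber=4 lead=1 shield=6 tile=4
After 12 (craft tile): fiber=3 lead=1 shield=6 tile=5
After 13 (craft tile): fiber=2 lead=1 shield=6 tile=6
After 14 (craft tile): fiber=1 lead=1 shield=6 tile=7
After 15 (consume 3 shield): fiber=1 lead=1 shield=3 tile=7
After 16 (craft tile): lead=1 shield=3 tile=8
After 17 (consume 8 tile): lead=1 shield=3
After 18 (consume 1 lead): shield=3
After 19 (consume 3 shield): (empty)
After 20 (gather 6 fiber): fiber=6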